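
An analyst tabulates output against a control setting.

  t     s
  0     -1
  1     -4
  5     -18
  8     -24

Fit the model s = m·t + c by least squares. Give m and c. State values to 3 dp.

m = -2.963, c = -1.378

AᵀA·[m, c]ᵀ = Aᵀs reads: 90·m + 14·c = -286;  14·m + 4·c = -47.
det = 90·4 − 14² = 164.
m = ((-286)·4 − 14·(-47))/164 = -243/82; c = (90·(-47) − 14·(-286))/164 = -113/82.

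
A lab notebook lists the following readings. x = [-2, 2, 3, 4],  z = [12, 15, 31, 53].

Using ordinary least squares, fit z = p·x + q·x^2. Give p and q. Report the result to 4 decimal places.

Compute the Gram sums: Σx·x = 33, Σx·x^2 = 91, Σx^2·x^2 = 369.
For Mᵀz: Σx·z = 311, Σx^2·z = 1235.
So MᵀM·[p, q]ᵀ = Mᵀz: [[33, 91]; [91, 369]]·[p, q]ᵀ = [311, 1235]ᵀ.
Determinant 33·369 − 91² = 3896.
p = (311·369 − 91·1235)/3896 = 1187/1948; q = (33·1235 − 91·311)/3896 = 6227/1948.

p = 0.6093, q = 3.1966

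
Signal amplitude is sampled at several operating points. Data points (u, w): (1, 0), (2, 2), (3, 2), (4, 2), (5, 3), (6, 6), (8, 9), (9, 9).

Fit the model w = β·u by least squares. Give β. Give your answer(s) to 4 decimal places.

With design matrix X, XᵀX = [[236]] and Xᵀw = [222]ᵀ.
β = 222/236 = 0.940678.

β = 0.9407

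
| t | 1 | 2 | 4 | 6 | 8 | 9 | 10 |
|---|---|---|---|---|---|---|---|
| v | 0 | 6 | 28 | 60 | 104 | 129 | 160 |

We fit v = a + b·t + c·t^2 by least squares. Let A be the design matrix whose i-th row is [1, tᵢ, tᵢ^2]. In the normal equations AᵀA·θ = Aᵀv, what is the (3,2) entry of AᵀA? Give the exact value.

Row 3 ↔ basis t^2, column 2 ↔ basis t, so (AᵀA)_{3,2} = Σᵢ (t^2)·(t) = (1)·(1) + (4)·(2) + (16)·(4) + (36)·(6) + (64)·(8) + (81)·(9) + (100)·(10) = 2530.

2530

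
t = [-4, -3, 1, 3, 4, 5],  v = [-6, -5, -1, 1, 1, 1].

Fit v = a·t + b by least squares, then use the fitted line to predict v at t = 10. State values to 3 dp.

v̂ = 6.086

Entries of XᵀX: Σt·t = 76, Σt = 6, Σ1 = 6.
Moment sums: Σt·v = 50, Σv = -9.
det = 76·6 − 6² = 420.
a = (50·6 − 6·(-9))/420 = 59/70; b = (76·(-9) − 6·50)/420 = -82/35.
At t = 10: v̂ = (59/70)·(10) + (-82/35)·(1) = 213/35.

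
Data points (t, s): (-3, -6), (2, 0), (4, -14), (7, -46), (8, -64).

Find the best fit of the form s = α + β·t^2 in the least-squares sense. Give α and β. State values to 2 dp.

With design matrix A, AᵀA = [[5, 142]; [142, 6850]] and Aᵀs = [-130, -6628]ᵀ.
Determinant 5·6850 − 142² = 14086.
α = ((-130)·6850 − 142·(-6628))/14086 = 25338/7043; β = (5·(-6628) − 142·(-130))/14086 = -7340/7043.

α = 3.60, β = -1.04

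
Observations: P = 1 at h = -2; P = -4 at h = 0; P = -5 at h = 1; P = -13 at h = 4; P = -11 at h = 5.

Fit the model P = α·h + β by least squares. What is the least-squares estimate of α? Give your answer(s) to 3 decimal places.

Compute the Gram sums: Σh·h = 46, Σh = 8, Σ1 = 5.
For XᵀP: Σh·P = -114, ΣP = -32.
So XᵀX·[α, β]ᵀ = XᵀP: [[46, 8]; [8, 5]]·[α, β]ᵀ = [-114, -32]ᵀ.
Δ = 46·5 − 8² = 166.
α = ((-114)·5 − 8·(-32))/166 = -157/83; β = (46·(-32) − 8·(-114))/166 = -280/83.

α = -1.892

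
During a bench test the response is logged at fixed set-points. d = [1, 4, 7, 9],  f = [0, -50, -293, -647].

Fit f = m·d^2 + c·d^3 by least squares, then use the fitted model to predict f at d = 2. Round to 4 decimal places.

f̂ = -4.2243

With design matrix M, MᵀM = [[9219, 76881]; [76881, 653187]] and Mᵀf = [-67564, -575362]ᵀ.
Δ = 9219·653187 − 76881² = 111042792.
m = ((-67564)·653187 − 76881·(-575362))/111042792 = 813329/881292; c = (9219·(-575362) − 76881·(-67564))/111042792 = -290673/293764.
At d = 2: f̂ = (813329/881292)·(4) + (-290673/293764)·(8) = -930709/220323.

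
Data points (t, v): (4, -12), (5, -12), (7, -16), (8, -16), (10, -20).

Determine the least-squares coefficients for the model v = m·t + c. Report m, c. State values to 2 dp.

Setting ∂/∂m … = 0 gives: 254·m + 34·c = -548;  34·m + 5·c = -76.
Eliminating c: 5·(row 1) − 34·(row 2) gives 114·m = 5·(-548) − 34·(-76) = -156, so m = -26/19.
Then c = ((-76) − 34·(-26/19))/5 = -112/19.

m = -1.37, c = -5.89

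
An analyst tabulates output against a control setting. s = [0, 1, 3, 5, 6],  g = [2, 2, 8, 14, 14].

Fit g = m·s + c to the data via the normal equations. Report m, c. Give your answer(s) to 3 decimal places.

Sums needed: Σs·s = 71, Σs = 15, Σ1 = 5.
And Σs·g = 180, Σg = 40.
So MᵀM·[m, c]ᵀ = Mᵀg: [[71, 15]; [15, 5]]·[m, c]ᵀ = [180, 40]ᵀ.
Eliminating c: 5·(row 1) − 15·(row 2) gives 130·m = 5·180 − 15·40 = 300, so m = 30/13.
Then c = (40 − 15·(30/13))/5 = 14/13.

m = 2.308, c = 1.077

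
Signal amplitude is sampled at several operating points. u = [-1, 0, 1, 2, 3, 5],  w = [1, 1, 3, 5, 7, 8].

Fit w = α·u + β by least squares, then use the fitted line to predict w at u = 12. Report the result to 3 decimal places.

ŵ = 18.043

Normal-equation sums: Σu·u = 40, Σu = 10, Σ1 = 6.
And Σu·w = 73, Σw = 25.
AᵀA·[α, β]ᵀ = Aᵀw becomes [[40, 10]; [10, 6]]·[α, β]ᵀ = [73, 25]ᵀ.
Eliminating β: 6·(row 1) − 10·(row 2) gives 140·α = 6·73 − 10·25 = 188, so α = 47/35.
Then β = (25 − 10·(47/35))/6 = 27/14.
At u = 12: ŵ = (47/35)·(12) + (27/14)·(1) = 1263/70.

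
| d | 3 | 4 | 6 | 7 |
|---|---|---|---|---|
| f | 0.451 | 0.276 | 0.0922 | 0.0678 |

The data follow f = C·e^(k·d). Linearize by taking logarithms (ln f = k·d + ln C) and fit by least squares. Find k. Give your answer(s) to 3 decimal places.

Taking logs, ln f = k·d + ln C, so regress ln f on d.
Σd = 20.0000, Σ(d)² = 110.0000, Σln f = -7.1586, Σd·ln f = -40.6794.
Equations: 110.0000·k + 20.0000·ln C = -40.6794;  20.0000·k + 4·ln C = -7.1586.
Δ = 110.0000·4 − (20.0000)² = 40.0000; k = (-40.6794·4 − 20.0000·-7.1586)/40.0000 = -0.48863, ln C = (110.0000·-7.1586 − 20.0000·-40.6794)/40.0000 = 0.65347.

k = -0.489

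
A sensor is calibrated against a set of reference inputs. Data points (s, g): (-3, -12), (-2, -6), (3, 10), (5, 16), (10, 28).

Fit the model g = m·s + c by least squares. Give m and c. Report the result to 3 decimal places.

With design matrix X, XᵀX = [[147, 13]; [13, 5]] and Xᵀg = [438, 36]ᵀ.
det = 147·5 − 13² = 566.
m = (438·5 − 13·36)/566 = 861/283; c = (147·36 − 13·438)/566 = -201/283.

m = 3.042, c = -0.710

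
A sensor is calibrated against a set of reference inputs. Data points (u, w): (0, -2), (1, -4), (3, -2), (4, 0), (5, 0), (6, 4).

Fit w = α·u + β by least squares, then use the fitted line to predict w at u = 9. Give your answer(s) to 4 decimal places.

ŵ = 5.1304

Sums needed: Σu·u = 87, Σu = 19, Σ1 = 6.
For Aᵀw: Σu·w = 14, Σw = -4.
Normal equations: [[87, 19]; [19, 6]]·[α, β]ᵀ = [14, -4]ᵀ.
Eliminating β: 6·(row 1) − 19·(row 2) gives 161·α = 6·14 − 19·(-4) = 160, so α = 160/161.
Then β = ((-4) − 19·(160/161))/6 = -614/161.
At u = 9: ŵ = (160/161)·(9) + (-614/161)·(1) = 118/23.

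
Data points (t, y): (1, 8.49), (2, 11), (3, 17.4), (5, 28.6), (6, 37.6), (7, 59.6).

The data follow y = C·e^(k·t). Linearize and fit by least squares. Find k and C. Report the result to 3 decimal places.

Let Y = ln y. Fitting Y = k·t + ln C by least squares:
Σt = 24.0000, Σ(t)² = 124.0000, Σln y = 18.4613, Σt·ln y = 82.6467.
Equations: 124.0000·k + 24.0000·ln C = 82.6467;  24.0000·k + 6·ln C = 18.4613.
Solving (det = 168.0000): k = 0.31434, ln C = 1.81954, so C = exp(1.81954) = 6.16900.

k = 0.314, C = 6.169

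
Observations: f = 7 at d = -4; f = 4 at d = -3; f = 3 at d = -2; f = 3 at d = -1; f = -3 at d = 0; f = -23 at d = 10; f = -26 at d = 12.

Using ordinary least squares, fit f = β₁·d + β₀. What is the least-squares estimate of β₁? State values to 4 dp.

With design matrix X, XᵀX = [[274, 12]; [12, 7]] and Xᵀf = [-591, -35]ᵀ.
Δ = 274·7 − 12² = 1774.
β₁ = ((-591)·7 − 12·(-35))/1774 = -3717/1774; β₀ = (274·(-35) − 12·(-591))/1774 = -1249/887.

β₁ = -2.0953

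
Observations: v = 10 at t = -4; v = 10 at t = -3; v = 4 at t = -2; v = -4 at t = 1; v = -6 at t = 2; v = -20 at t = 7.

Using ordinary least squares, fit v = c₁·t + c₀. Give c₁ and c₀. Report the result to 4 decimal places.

The normal equations are: 83·c₁ + 1·c₀ = -234;  1·c₁ + 6·c₀ = -6.
Determinant 83·6 − 1² = 497.
c₁ = ((-234)·6 − 1·(-6))/497 = -1398/497; c₀ = (83·(-6) − 1·(-234))/497 = -264/497.

c₁ = -2.8129, c₀ = -0.5312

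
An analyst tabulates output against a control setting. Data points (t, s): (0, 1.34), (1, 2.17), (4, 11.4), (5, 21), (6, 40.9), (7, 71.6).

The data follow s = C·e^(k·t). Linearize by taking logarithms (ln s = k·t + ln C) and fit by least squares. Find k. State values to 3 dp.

Linearized form: ln s = k·t + ln C. From the 6 transformed points,
Σt = 23.0000, Σ(t)² = 127.0000, Σln s = 14.5278, Σt·ln s = 77.8962.
Equations: 127.0000·k + 23.0000·ln C = 77.8962;  23.0000·k + 6·ln C = 14.5278.
Slope k = (n·Σt·ln s − Σt·Σln s)/(n·Σ(t)² − (Σt)²) = (6·77.8962 − 23.0000·14.5278)/233.0000 = 0.57184; ln C = (Σln s − k·Σt)/n = 0.22923.

k = 0.572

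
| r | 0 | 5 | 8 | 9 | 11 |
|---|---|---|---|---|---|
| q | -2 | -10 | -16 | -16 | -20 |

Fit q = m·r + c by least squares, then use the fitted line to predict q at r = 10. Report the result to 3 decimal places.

q̂ = -18.355

Sums needed: Σr·r = 291, Σr = 33, Σ1 = 5.
Moment sums: Σr·q = -542, Σq = -64.
AᵀA·[m, c]ᵀ = Aᵀq becomes [[291, 33]; [33, 5]]·[m, c]ᵀ = [-542, -64]ᵀ.
Eliminating c: 5·(row 1) − 33·(row 2) gives 366·m = 5·(-542) − 33·(-64) = -598, so m = -299/183.
Then c = ((-64) − 33·(-299/183))/5 = -123/61.
At r = 10: q̂ = (-299/183)·(10) + (-123/61)·(1) = -3359/183.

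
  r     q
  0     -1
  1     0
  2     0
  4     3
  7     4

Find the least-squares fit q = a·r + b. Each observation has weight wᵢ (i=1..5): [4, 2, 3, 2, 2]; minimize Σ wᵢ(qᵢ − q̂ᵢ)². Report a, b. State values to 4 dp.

a = 0.7613, b = -0.9877

The normal system MᵀWM·[a, b]ᵀ = MᵀWq is [[144, 30]; [30, 13]]·[a, b]ᵀ = [80, 10]ᵀ.
Eliminating b: 13·(row 1) − 30·(row 2) gives 972·a = 13·80 − 30·10 = 740, so a = 185/243.
Then b = (10 − 30·(185/243))/13 = -80/81.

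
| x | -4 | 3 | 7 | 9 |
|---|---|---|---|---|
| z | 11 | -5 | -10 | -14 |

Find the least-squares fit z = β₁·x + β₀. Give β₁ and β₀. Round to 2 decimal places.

β₁ = -1.90, β₀ = 2.62

Entries of MᵀM: Σx·x = 155, Σx = 15, Σ1 = 4.
Moment sums: Σx·z = -255, Σz = -18.
Δ = 155·4 − 15² = 395.
β₁ = ((-255)·4 − 15·(-18))/395 = -150/79; β₀ = (155·(-18) − 15·(-255))/395 = 207/79.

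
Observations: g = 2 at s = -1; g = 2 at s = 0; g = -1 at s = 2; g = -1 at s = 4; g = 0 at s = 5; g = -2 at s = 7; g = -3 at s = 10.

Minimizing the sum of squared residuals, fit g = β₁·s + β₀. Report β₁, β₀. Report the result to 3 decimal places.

β₁ = -0.445, β₀ = 1.288

The normal equations are: 195·β₁ + 27·β₀ = -52;  27·β₁ + 7·β₀ = -3.
(Σs·s = 195, Σs = 27, Σ1 = 7, Σs·g = -52, Σg = -3.)
Determinant 195·7 − 27² = 636.
β₁ = ((-52)·7 − 27·(-3))/636 = -283/636; β₀ = (195·(-3) − 27·(-52))/636 = 273/212.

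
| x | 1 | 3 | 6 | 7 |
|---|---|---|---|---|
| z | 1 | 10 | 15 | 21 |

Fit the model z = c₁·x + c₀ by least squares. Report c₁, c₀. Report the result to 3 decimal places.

Sums needed: Σx·x = 95, Σx = 17, Σ1 = 4.
For Aᵀz: Σx·z = 268, Σz = 47.
AᵀA·[c₁, c₀]ᵀ = Aᵀz becomes [[95, 17]; [17, 4]]·[c₁, c₀]ᵀ = [268, 47]ᵀ.
det = 95·4 − 17² = 91.
c₁ = (268·4 − 17·47)/91 = 3; c₀ = (95·47 − 17·268)/91 = -1.

c₁ = 3.000, c₀ = -1.000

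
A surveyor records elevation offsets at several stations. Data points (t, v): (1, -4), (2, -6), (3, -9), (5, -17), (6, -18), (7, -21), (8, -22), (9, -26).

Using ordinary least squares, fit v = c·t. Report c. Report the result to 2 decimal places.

c = -2.95

Normal-equation sums: Σt·t = 269.
Right-hand side: Σt·v = -793.
So XᵀX·[c]ᵀ = Xᵀv: [[269]]·[c]ᵀ = [-793]ᵀ.
Hence c = -793 / 269 ≈ -2.94796.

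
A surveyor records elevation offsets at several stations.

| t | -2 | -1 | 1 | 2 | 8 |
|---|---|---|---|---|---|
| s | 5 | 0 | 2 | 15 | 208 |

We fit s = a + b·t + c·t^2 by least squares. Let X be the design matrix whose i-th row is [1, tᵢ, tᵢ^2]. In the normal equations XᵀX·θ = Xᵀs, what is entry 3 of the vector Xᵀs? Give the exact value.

Entry 3 ↔ basis t^2, so (Xᵀs)_{3} = Σᵢ (t^2)·sᵢ = (4)·(5) + (1)·(0) + (1)·(2) + (4)·(15) + (64)·(208) = 13394.

13394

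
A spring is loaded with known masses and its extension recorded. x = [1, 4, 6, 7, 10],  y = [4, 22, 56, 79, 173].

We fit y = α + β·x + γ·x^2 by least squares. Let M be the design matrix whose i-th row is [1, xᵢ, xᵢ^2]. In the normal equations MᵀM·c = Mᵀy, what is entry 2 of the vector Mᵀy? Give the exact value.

Entry 2 ↔ basis x, so (Mᵀy)_{2} = Σᵢ (x)·yᵢ = (1)·(4) + (4)·(22) + (6)·(56) + (7)·(79) + (10)·(173) = 2711.

2711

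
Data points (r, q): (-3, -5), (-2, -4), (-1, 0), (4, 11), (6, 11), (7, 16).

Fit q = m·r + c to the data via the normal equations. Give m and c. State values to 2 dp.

m = 2.02, c = 1.12

Forming XᵀX = [[115, 11]; [11, 6]] and Xᵀq = [245, 29]ᵀ gives XᵀX·[m, c]ᵀ = Xᵀq.
Eliminating c: 6·(row 1) − 11·(row 2) gives 569·m = 6·245 − 11·29 = 1151, so m = 1151/569.
Then c = (29 − 11·(1151/569))/6 = 640/569.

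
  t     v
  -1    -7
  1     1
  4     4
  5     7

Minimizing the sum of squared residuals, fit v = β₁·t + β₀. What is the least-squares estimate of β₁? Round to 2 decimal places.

β₁ = 2.10

Setting ∂/∂β₁ … = 0 gives: 43·β₁ + 9·β₀ = 59;  9·β₁ + 4·β₀ = 5.
det = 43·4 − 9² = 91.
β₁ = (59·4 − 9·5)/91 = 191/91; β₀ = (43·5 − 9·59)/91 = -316/91.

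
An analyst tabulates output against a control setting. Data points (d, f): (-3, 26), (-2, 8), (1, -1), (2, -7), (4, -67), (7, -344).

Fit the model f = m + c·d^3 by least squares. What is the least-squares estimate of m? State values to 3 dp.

m = -0.508

From the data, Σ1 = 6, Σd^3 = 381, Σd^3·d^3 = 122603.
Moment sums: Σf = -385, Σd^3·f = -123103.
Normal equations: [[6, 381]; [381, 122603]]·[m, c]ᵀ = [-385, -123103]ᵀ.
Determinant 6·122603 − 381² = 590457.
m = ((-385)·122603 − 381·(-123103))/590457 = -299912/590457; c = (6·(-123103) − 381·(-385))/590457 = -197311/196819.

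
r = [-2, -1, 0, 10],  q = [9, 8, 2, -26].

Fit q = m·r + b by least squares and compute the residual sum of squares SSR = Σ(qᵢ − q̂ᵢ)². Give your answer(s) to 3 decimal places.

SSR = 4.782

Sums needed: Σr·r = 105, Σr = 7, Σ1 = 4.
And Σr·q = -286, Σq = -7.
Δ = 105·4 − 7² = 371.
m = ((-286)·4 − 7·(-7))/371 = -1095/371; b = (105·(-7) − 7·(-286))/371 = 181/53.
Residuals: -118/371, 606/371, -75/53, 37/371; SSR = 1774/371.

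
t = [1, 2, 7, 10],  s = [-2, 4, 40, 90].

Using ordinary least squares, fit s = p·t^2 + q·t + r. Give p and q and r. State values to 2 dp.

p = 1.03, q = -1.36, r = 0.15

Normal-equation sums: Σt^2·t^2 = 12418, Σt^2·t = 1352, Σt^2 = 154, Σt·t = 154, Σt = 20, Σ1 = 4.
Right-hand side: Σt^2·s = 10974, Σt·s = 1186, Σs = 132.
Inverting the 3×3 Gram matrix, [p, q, r]ᵀ = [34/33, -15/11, 5/33]ᵀ.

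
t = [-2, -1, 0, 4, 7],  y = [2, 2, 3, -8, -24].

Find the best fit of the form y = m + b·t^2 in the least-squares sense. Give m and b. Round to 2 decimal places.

m = 2.80, b = -0.56

Entries of XᵀX: Σ1 = 5, Σt^2 = 70, Σt^2·t^2 = 2674.
Moment sums: Σy = -25, Σt^2·y = -1294.
So XᵀX·[m, b]ᵀ = Xᵀy: [[5, 70]; [70, 2674]]·[m, b]ᵀ = [-25, -1294]ᵀ.
Δ = 5·2674 − 70² = 8470.
m = ((-25)·2674 − 70·(-1294))/8470 = 339/121; b = (5·(-1294) − 70·(-25))/8470 = -472/847.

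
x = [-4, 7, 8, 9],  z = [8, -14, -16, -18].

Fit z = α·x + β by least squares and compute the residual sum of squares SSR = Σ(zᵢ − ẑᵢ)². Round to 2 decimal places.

SSR = 0.00

Forming AᵀA = [[210, 20]; [20, 4]] and Aᵀz = [-420, -40]ᵀ gives AᵀA·[α, β]ᵀ = Aᵀz.
Determinant 210·4 − 20² = 440.
α = ((-420)·4 − 20·(-40))/440 = -2; β = (210·(-40) − 20·(-420))/440 = 0.
Residuals: 0, 0, 0, 0; SSR = 0.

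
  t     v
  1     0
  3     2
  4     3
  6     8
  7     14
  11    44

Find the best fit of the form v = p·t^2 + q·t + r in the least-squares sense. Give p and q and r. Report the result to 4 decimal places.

p = 0.5249, q = -1.9820, r = 2.1068

Forming MᵀM = [[18676, 1982, 232]; [1982, 232, 32]; [232, 32, 6]] and Mᵀv = [6364, 648, 71]ᵀ gives MᵀM·[p, q, r]ᵀ = Mᵀv.
Row-reducing yields p = 16036/30549, q = -60548/30549, r = 42907/20366.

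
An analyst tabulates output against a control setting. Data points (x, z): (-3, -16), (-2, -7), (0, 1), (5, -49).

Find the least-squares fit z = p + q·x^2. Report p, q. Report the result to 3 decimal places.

Entries of MᵀM: Σ1 = 4, Σx^2 = 38, Σx^2·x^2 = 722.
Moment sums: Σz = -71, Σx^2·z = -1397.
MᵀM·[p, q]ᵀ = Mᵀz becomes [[4, 38]; [38, 722]]·[p, q]ᵀ = [-71, -1397]ᵀ.
det = 4·722 − 38² = 1444.
p = ((-71)·722 − 38·(-1397))/1444 = 24/19; q = (4·(-1397) − 38·(-71))/1444 = -1445/722.

p = 1.263, q = -2.001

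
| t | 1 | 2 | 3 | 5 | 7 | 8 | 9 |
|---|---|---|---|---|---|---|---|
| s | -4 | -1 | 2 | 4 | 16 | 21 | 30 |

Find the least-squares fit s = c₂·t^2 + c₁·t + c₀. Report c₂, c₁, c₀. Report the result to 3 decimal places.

c₂ = 0.464, c₁ = -0.673, c₀ = -2.360

Forming XᵀX = [[13781, 1745, 233]; [1745, 233, 35]; [233, 35, 7]] and Xᵀs = [4668, 570, 68]ᵀ gives XᵀX·[c₂, c₁, c₀]ᵀ = Xᵀs.
Inverting the 3×3 Gram matrix, [c₂, c₁, c₀]ᵀ = [122/263, -5135/7627, -17999/7627]ᵀ.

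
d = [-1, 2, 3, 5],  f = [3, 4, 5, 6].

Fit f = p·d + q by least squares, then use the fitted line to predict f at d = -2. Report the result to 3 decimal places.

f̂ = 2.347

Sums needed: Σd·d = 39, Σd = 9, Σ1 = 4.
And Σd·f = 50, Σf = 18.
Normal equations: [[39, 9]; [9, 4]]·[p, q]ᵀ = [50, 18]ᵀ.
Δ = 39·4 − 9² = 75.
p = (50·4 − 9·18)/75 = 38/75; q = (39·18 − 9·50)/75 = 84/25.
At d = -2: f̂ = (38/75)·(-2) + (84/25)·(1) = 176/75.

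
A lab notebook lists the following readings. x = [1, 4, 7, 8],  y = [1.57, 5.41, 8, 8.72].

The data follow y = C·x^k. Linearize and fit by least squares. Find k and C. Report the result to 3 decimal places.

k = 0.831, C = 1.603

Linearized form: ln y = k·ln x + ln C. From the 4 transformed points,
Σln x = 5.4116, Σ(ln x)² = 10.0325, Σln y = 6.3844, Σln x·ln y = 10.8901.
Equations: 10.0325·k + 5.4116·ln C = 10.8901;  5.4116·k + 4·ln C = 6.3844.
Slope k = (n·Σln x·ln y − Σln x·Σln y)/(n·Σ(ln x)² − (Σln x)²) = (4·10.8901 − 5.4116·6.3844)/10.8439 = 0.83091; ln C = (Σln y − k·Σln x)/n = 0.47194, so C = exp(0.47194) = 1.60311.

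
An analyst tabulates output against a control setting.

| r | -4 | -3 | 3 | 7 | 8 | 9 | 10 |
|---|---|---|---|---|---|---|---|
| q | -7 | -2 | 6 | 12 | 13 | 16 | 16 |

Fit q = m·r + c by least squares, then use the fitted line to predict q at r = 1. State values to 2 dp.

q̂ = 2.56

Entries of MᵀM: Σr·r = 328, Σr = 30, Σ1 = 7.
Right-hand side: Σr·q = 544, Σq = 54.
Normal equations: [[328, 30]; [30, 7]]·[m, c]ᵀ = [544, 54]ᵀ.
Eliminating c: 7·(row 1) − 30·(row 2) gives 1396·m = 7·544 − 30·54 = 2188, so m = 547/349.
Then c = (54 − 30·(547/349))/7 = 348/349.
At r = 1: q̂ = (547/349)·(1) + (348/349)·(1) = 895/349.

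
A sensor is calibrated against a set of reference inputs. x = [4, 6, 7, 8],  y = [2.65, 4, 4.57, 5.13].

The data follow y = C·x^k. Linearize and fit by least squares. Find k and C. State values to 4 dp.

k = 0.9584, C = 0.7068

With ln yᵢ as the transformed response and ln xᵢ as the regressor:
XᵀX = [[13.2429, 7.2034]; [7.2034, 4]], rhs = [10.1919, 5.5155]ᵀ  (here Σln x = 7.2034, Σ(ln x)² = 13.2429, Σln y = 5.5155, Σln x·ln y = 10.1919).
Solving (det = 1.0824): k = 0.95836, ln C = -0.34700, so C = exp(-0.34700) = 0.70680.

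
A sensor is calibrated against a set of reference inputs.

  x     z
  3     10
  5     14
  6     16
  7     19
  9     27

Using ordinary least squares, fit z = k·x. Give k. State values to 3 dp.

Forming MᵀM = [[200]] and Mᵀz = [572]ᵀ gives MᵀM·[k]ᵀ = Mᵀz.
k = 572/200 = 2.86.

k = 2.860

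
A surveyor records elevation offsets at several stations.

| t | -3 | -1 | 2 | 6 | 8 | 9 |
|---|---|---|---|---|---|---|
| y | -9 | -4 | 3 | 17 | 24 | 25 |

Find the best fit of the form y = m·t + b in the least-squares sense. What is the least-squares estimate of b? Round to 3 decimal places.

Forming MᵀM = [[195, 21]; [21, 6]] and Mᵀy = [556, 56]ᵀ gives MᵀM·[m, b]ᵀ = Mᵀy.
det = 195·6 − 21² = 729.
m = (556·6 − 21·56)/729 = 80/27; b = (195·56 − 21·556)/729 = -28/27.

b = -1.037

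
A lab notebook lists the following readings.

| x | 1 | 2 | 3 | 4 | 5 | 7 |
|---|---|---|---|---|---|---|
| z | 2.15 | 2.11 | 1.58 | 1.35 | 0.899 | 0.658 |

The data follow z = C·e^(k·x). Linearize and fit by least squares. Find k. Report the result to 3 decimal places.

Taking logs, ln z = k·x + ln C, so regress ln z on x.
XᵀX = [[104.0000, 22.0000]; [22.0000, 6]], rhs = [1.3693, 1.7447]ᵀ  (here Σx = 22.0000, Σ(x)² = 104.0000, Σln z = 1.7447, Σx·ln z = 1.3693).
Solving (det = 140.0000): k = -0.21548, ln C = 1.08086.

k = -0.215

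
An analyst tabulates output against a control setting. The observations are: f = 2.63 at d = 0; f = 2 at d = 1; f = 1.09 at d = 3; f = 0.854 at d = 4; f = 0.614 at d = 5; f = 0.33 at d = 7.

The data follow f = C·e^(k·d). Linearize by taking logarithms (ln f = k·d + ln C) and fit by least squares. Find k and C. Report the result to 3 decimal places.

With ln fᵢ as the transformed response and dᵢ as the regressor:
Over the data: Σd = 20.0000, Σ(d)² = 100.0000, Σln f = -0.0079, Σd·ln f = -9.8791.
Normal system: [[100.0000, 20.0000]; [20.0000, 6]]·[k, ln C]ᵀ = [-9.8791, -0.0079]ᵀ.
Δ = 100.0000·6 − (20.0000)² = 200.0000; k = (-9.8791·6 − 20.0000·-0.0079)/200.0000 = -0.29558, ln C = (100.0000·-0.0079 − 20.0000·-9.8791)/200.0000 = 0.98394, so C = exp(0.98394) = 2.67497.

k = -0.296, C = 2.675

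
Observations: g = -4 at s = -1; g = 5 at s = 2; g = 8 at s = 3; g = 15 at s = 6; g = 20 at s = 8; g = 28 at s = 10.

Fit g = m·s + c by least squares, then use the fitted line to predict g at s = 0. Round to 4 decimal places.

Compute the Gram sums: Σs·s = 214, Σs = 28, Σ1 = 6.
And Σs·g = 568, Σg = 72.
MᵀM·[m, c]ᵀ = Mᵀg becomes [[214, 28]; [28, 6]]·[m, c]ᵀ = [568, 72]ᵀ.
Determinant 214·6 − 28² = 500.
m = (568·6 − 28·72)/500 = 348/125; c = (214·72 − 28·568)/500 = -124/125.
At s = 0: ĝ = (348/125)·(0) + (-124/125)·(1) = -124/125.

ĝ = -0.9920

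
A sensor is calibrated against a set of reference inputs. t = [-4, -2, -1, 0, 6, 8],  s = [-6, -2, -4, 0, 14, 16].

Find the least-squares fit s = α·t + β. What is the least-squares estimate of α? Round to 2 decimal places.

α = 1.98

The normal equations are: 121·α + 7·β = 244;  7·α + 6·β = 18.
Eliminating β: 6·(row 1) − 7·(row 2) gives 677·α = 6·244 − 7·18 = 1338, so α = 1338/677.
Then β = (18 − 7·(1338/677))/6 = 470/677.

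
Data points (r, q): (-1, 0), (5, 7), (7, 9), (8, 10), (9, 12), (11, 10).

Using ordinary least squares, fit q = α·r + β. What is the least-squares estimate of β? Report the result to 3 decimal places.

MᵀM·[α, β]ᵀ = Mᵀq reads: 341·α + 39·β = 396;  39·α + 6·β = 48.
(Σr·r = 341, Σr = 39, Σ1 = 6, Σr·q = 396, Σq = 48.)
det = 341·6 − 39² = 525.
α = (396·6 − 39·48)/525 = 24/25; β = (341·48 − 39·396)/525 = 44/25.

β = 1.760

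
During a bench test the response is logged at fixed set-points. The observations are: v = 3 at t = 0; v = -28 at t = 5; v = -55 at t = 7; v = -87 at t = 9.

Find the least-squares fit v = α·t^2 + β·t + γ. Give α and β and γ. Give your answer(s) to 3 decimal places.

α = -0.929, β = -1.678, γ = 3.070

The normal system AᵀA·[α, β, γ]ᵀ = Aᵀv is [[9587, 1197, 155]; [1197, 155, 21]; [155, 21, 4]]·[α, β, γ]ᵀ = [-10442, -1308, -167]ᵀ.
Solving the 3×3 system (Gaussian elimination) gives α = -24829/26716, β = -44817/26716, γ = 20505/6679.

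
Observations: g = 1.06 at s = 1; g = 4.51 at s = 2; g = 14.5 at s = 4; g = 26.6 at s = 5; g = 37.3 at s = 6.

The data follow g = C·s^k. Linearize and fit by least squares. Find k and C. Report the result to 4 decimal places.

Linearized form: ln g = k·ln s + ln C. From the 5 transformed points,
Σln s = 5.4806, Σ(ln s)² = 8.2030, Σln g = 11.1386, Σln s·ln g = 16.5160.
Normal system: [[8.2030, 5.4806]; [5.4806, 5]]·[k, ln C]ᵀ = [16.5160, 11.1386]ᵀ.
Δ = 8.2030·5 − (5.4806)² = 10.9774; k = (16.5160·5 − 5.4806·11.1386)/10.9774 = 1.96162, ln C = (8.2030·11.1386 − 5.4806·16.5160)/10.9774 = 0.07754, so C = exp(0.07754) = 1.08063.

k = 1.9616, C = 1.0806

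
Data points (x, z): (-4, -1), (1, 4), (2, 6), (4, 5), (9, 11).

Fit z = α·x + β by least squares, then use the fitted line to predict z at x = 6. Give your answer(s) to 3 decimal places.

ẑ = 8.188

MᵀM·[α, β]ᵀ = Mᵀz reads: 118·α + 12·β = 139;  12·α + 5·β = 25.
Eliminating β: 5·(row 1) − 12·(row 2) gives 446·α = 5·139 − 12·25 = 395, so α = 395/446.
Then β = (25 − 12·(395/446))/5 = 641/223.
At x = 6: ẑ = (395/446)·(6) + (641/223)·(1) = 1826/223.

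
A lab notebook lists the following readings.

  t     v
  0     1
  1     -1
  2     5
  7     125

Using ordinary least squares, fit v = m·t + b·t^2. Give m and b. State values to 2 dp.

m = -3.78, b = 3.09

With design matrix M, MᵀM = [[54, 352]; [352, 2418]] and Mᵀv = [884, 6144]ᵀ.
det = 54·2418 − 352² = 6668.
m = (884·2418 − 352·6144)/6668 = -6294/1667; b = (54·6144 − 352·884)/6668 = 5152/1667.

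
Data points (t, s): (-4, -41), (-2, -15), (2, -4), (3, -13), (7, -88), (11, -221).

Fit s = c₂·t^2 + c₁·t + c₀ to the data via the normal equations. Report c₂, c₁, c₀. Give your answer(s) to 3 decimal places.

c₂ = -1.997, c₁ = 1.956, c₀ = -1.641

Setting ∂/∂c₂ … = 0 gives: 17411·c₂ + 1637·c₁ + 203·c₀ = -31902;  1637·c₂ + 203·c₁ + 17·c₀ = -2900;  203·c₂ + 17·c₁ + 6·c₀ = -382.
(Σt^2·t^2 = 17411, Σt^2·t = 1637, Σt^2 = 203, Σt·t = 203, Σt = 17, Σ1 = 6, Σt^2·s = -31902, Σt·s = -2900, Σs = -382.)
Solving the 3×3 system (Gaussian elimination) gives c₂ = -3024949/1514676, c₁ = 2963287/1514676, c₀ = -207187/126223.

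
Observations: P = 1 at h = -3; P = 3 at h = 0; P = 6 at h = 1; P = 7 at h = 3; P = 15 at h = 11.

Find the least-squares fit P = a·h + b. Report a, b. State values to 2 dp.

a = 1.01, b = 3.98

With design matrix M, MᵀM = [[140, 12]; [12, 5]] and MᵀP = [189, 32]ᵀ.
Determinant 140·5 − 12² = 556.
a = (189·5 − 12·32)/556 = 561/556; b = (140·32 − 12·189)/556 = 553/139.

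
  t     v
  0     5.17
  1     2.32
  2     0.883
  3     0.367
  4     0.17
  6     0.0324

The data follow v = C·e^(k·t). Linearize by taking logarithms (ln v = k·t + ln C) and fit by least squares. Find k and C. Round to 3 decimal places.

Taking logs, ln v = k·t + ln C, so regress ln v on t.
Over the data: Σt = 16.0000, Σ(t)² = 66.0000, Σln v = -3.8439, Σt·ln v = -30.0799.
Normal system: [[66.0000, 16.0000]; [16.0000, 6]]·[k, ln C]ᵀ = [-30.0799, -3.8439]ᵀ.
Slope k = (n·Σt·ln v − Σt·Σln v)/(n·Σ(t)² − (Σt)²) = (6·-30.0799 − 16.0000·-3.8439)/140.0000 = -0.84983; ln C = (Σln v − k·Σt)/n = 1.62556, so C = exp(1.62556) = 5.08126.

k = -0.850, C = 5.081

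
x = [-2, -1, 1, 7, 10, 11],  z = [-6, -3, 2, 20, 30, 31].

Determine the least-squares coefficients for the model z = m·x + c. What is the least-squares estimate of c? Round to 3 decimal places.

c = -0.331

Forming MᵀM = [[276, 26]; [26, 6]] and Mᵀz = [798, 74]ᵀ gives MᵀM·[m, c]ᵀ = Mᵀz.
det = 276·6 − 26² = 980.
m = (798·6 − 26·74)/980 = 716/245; c = (276·74 − 26·798)/980 = -81/245.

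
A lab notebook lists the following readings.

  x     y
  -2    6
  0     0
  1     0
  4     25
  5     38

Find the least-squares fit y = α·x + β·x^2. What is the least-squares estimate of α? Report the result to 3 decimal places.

α = -0.052

Entries of MᵀM: Σx·x = 46, Σx·x^2 = 182, Σx^2·x^2 = 898.
And Σx·y = 278, Σx^2·y = 1374.
Normal equations: [[46, 182]; [182, 898]]·[α, β]ᵀ = [278, 1374]ᵀ.
Eliminating β: 898·(row 1) − 182·(row 2) gives 8184·α = 898·278 − 182·1374 = -424, so α = -53/1023.
Then β = (1374 − 182·(-53/1023))/898 = 1576/1023.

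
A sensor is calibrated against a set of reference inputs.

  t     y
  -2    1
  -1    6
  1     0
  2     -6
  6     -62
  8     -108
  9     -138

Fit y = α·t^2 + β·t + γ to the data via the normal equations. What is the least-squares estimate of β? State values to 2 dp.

β = -1.82

From the data, Σt^2·t^2 = 11987, Σt^2·t = 1457, Σt^2 = 191, Σt·t = 191, Σt = 23, Σ1 = 7.
Moment sums: Σt^2·y = -20336, Σt·y = -2498, Σy = -307.
Row-reducing yields α = -169385/109814, β = -199705/109814, γ = 230918/54907.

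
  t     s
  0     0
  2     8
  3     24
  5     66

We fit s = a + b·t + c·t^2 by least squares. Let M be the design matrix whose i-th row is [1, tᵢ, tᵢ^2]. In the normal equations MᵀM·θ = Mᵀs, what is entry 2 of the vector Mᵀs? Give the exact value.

Entry 2 ↔ basis t, so (Mᵀs)_{2} = Σᵢ (t)·sᵢ = (0)·(0) + (2)·(8) + (3)·(24) + (5)·(66) = 418.

418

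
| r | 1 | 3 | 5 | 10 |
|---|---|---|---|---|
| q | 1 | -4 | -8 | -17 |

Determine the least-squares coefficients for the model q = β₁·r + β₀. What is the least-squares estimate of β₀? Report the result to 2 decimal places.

The normal equations are: 135·β₁ + 19·β₀ = -221;  19·β₁ + 4·β₀ = -28.
(Σr·r = 135, Σr = 19, Σ1 = 4, Σr·q = -221, Σq = -28.)
Eliminating β₀: 4·(row 1) − 19·(row 2) gives 179·β₁ = 4·(-221) − 19·(-28) = -352, so β₁ = -352/179.
Then β₀ = ((-28) − 19·(-352/179))/4 = 419/179.

β₀ = 2.34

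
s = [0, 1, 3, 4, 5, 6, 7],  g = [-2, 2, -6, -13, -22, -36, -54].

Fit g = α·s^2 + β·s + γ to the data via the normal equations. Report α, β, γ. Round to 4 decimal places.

With design matrix A, AᵀA = [[4660, 776, 136]; [776, 136, 26]; [136, 26, 7]] and Aᵀg = [-4752, -772, -131]ᵀ.
Row-reducing yields α = -1415/903, β = 6367/1806, γ = -176/129.

α = -1.5670, β = 3.5255, γ = -1.3643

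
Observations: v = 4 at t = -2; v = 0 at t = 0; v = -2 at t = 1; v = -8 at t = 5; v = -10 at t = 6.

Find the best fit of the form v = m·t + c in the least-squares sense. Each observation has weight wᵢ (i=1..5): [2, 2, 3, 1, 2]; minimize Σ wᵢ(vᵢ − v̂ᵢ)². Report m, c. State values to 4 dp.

m = -1.7039, c = 0.1262

From the data, Σwᵢ·t·t = 108, Σwᵢ·t = 16, Σwᵢ·1 = 10.
Right-hand side: Σwᵢ·t·v = -182, Σwᵢ·v = -26.
AᵀWA·[m, c]ᵀ = AᵀWv becomes [[108, 16]; [16, 10]]·[m, c]ᵀ = [-182, -26]ᵀ.
Δ = 108·10 − 16² = 824.
m = ((-182)·10 − 16·(-26))/824 = -351/206; c = (108·(-26) − 16·(-182))/824 = 13/103.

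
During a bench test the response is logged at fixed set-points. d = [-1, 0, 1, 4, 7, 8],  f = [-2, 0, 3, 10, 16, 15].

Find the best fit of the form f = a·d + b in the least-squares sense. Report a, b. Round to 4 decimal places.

a = 2.0329, b = 0.5624

Normal-equation sums: Σd·d = 131, Σd = 19, Σ1 = 6.
For Mᵀf: Σd·f = 277, Σf = 42.
MᵀM·[a, b]ᵀ = Mᵀf becomes [[131, 19]; [19, 6]]·[a, b]ᵀ = [277, 42]ᵀ.
Δ = 131·6 − 19² = 425.
a = (277·6 − 19·42)/425 = 864/425; b = (131·42 − 19·277)/425 = 239/425.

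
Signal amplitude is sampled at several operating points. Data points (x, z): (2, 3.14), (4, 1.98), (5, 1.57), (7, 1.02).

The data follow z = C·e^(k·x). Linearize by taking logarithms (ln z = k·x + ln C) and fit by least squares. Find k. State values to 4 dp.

k = -0.2252

Linearized form: ln z = k·x + ln C. From the 4 transformed points,
Sums: Σx = 18.0000, Σ(x)² = 94.0000, Σln z = 2.2982, Σx·ln z = 7.4148.
Normal system: [[94.0000, 18.0000]; [18.0000, 4]]·[k, ln C]ᵀ = [7.4148, 2.2982]ᵀ.
Δ = 94.0000·4 − (18.0000)² = 52.0000; k = (7.4148·4 − 18.0000·2.2982)/52.0000 = -0.22516, ln C = (94.0000·2.2982 − 18.0000·7.4148)/52.0000 = 1.58776.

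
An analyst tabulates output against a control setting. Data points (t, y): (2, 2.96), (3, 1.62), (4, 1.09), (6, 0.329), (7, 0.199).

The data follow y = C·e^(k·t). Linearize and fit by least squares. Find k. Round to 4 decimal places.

With ln yᵢ as the transformed response and tᵢ as the regressor:
Σt = 22.0000, Σ(t)² = 114.0000, Σln y = -1.0724, Σt·ln y = -14.0090.
Equations: 114.0000·k + 22.0000·ln C = -14.0090;  22.0000·k + 5·ln C = -1.0724.
Slope k = (n·Σt·ln y − Σt·Σln y)/(n·Σ(t)² − (Σt)²) = (5·-14.0090 − 22.0000·-1.0724)/86.0000 = -0.54015; ln C = (Σln y − k·Σt)/n = 2.16220.

k = -0.5402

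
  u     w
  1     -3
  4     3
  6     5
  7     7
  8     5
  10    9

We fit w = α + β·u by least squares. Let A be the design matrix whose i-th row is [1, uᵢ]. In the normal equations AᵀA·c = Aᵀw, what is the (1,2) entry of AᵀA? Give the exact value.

36

Row 1 ↔ basis 1, column 2 ↔ basis u, so (AᵀA)_{1,2} = Σᵢ u = (1)·(1) + (1)·(4) + (1)·(6) + (1)·(7) + (1)·(8) + (1)·(10) = 36.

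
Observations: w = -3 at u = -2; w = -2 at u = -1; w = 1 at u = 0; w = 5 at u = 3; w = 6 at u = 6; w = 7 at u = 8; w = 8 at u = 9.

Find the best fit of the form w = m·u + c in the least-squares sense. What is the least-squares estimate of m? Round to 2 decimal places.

m = 0.96

Sums needed: Σu·u = 195, Σu = 23, Σ1 = 7.
Right-hand side: Σu·w = 187, Σw = 22.
XᵀX·[m, c]ᵀ = Xᵀw becomes [[195, 23]; [23, 7]]·[m, c]ᵀ = [187, 22]ᵀ.
det = 195·7 − 23² = 836.
m = (187·7 − 23·22)/836 = 73/76; c = (195·22 − 23·187)/836 = -1/76.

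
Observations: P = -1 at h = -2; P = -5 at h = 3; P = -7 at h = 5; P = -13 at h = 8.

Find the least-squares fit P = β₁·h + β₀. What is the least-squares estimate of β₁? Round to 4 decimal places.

β₁ = -1.1509

Forming MᵀM = [[102, 14]; [14, 4]] and MᵀP = [-152, -26]ᵀ gives MᵀM·[β₁, β₀]ᵀ = MᵀP.
Δ = 102·4 − 14² = 212.
β₁ = ((-152)·4 − 14·(-26))/212 = -61/53; β₀ = (102·(-26) − 14·(-152))/212 = -131/53.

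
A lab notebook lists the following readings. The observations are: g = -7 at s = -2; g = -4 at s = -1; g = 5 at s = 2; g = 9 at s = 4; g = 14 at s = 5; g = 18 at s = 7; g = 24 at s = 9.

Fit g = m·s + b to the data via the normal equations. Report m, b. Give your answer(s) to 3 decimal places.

m = 2.801, b = -1.175

Forming MᵀM = [[180, 24]; [24, 7]] and Mᵀg = [476, 59]ᵀ gives MᵀM·[m, b]ᵀ = Mᵀg.
Eliminating b: 7·(row 1) − 24·(row 2) gives 684·m = 7·476 − 24·59 = 1916, so m = 479/171.
Then b = (59 − 24·(479/171))/7 = -67/57.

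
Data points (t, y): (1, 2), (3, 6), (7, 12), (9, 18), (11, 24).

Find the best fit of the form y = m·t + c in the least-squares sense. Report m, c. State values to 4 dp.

Sums needed: Σt·t = 261, Σt = 31, Σ1 = 5.
Moment sums: Σt·y = 530, Σy = 62.
Normal equations: [[261, 31]; [31, 5]]·[m, c]ᵀ = [530, 62]ᵀ.
Eliminating c: 5·(row 1) − 31·(row 2) gives 344·m = 5·530 − 31·62 = 728, so m = 91/43.
Then c = (62 − 31·(91/43))/5 = -31/43.

m = 2.1163, c = -0.7209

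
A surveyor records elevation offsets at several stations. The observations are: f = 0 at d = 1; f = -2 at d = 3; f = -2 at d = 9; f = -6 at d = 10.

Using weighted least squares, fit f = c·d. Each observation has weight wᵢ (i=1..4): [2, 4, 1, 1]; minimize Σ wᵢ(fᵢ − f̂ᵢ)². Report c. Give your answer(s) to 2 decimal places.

From the data, Σwᵢ·d·d = 219.
For MᵀWf: Σwᵢ·d·f = -102.
So MᵀWM·[c]ᵀ = MᵀWf: [[219]]·[c]ᵀ = [-102]ᵀ.
c = (-102)/219 = -0.465753.

c = -0.47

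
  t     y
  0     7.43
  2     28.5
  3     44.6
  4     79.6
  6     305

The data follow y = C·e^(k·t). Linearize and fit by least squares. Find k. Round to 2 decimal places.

Taking logs, ln y = k·t + ln C, so regress ln y on t.
Σt = 15.0000, Σ(t)² = 65.0000, Σln y = 19.2505, Σt·ln y = 69.9229.
Normal system: [[65.0000, 15.0000]; [15.0000, 5]]·[k, ln C]ᵀ = [69.9229, 19.2505]ᵀ.
Slope k = (n·Σt·ln y − Σt·Σln y)/(n·Σ(t)² − (Σt)²) = (5·69.9229 − 15.0000·19.2505)/100.0000 = 0.60857; ln C = (Σln y − k·Σt)/n = 2.02438.

k = 0.61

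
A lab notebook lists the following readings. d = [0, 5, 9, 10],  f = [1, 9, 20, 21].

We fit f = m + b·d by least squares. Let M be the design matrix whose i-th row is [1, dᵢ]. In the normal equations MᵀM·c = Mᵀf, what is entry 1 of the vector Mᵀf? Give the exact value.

51

Entry 1 ↔ basis 1, so (Mᵀf)_{1} = Σᵢ fᵢ = (1)·(1) + (1)·(9) + (1)·(20) + (1)·(21) = 51.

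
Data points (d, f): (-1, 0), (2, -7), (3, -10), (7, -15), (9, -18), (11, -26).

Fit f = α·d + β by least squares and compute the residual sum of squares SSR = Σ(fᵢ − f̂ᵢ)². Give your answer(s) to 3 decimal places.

SSR = 13.062

Entries of MᵀM: Σd·d = 265, Σd = 31, Σ1 = 6.
And Σd·f = -597, Σf = -76.
Eliminating β: 6·(row 1) − 31·(row 2) gives 629·α = 6·(-597) − 31·(-76) = -1226, so α = -1226/629.
Then β = ((-76) − 31·(-1226/629))/6 = -1633/629.
Residuals: 11/17, -318/629, -979/629, 780/629, 1345/629, -1235/629; SSR = 8216/629.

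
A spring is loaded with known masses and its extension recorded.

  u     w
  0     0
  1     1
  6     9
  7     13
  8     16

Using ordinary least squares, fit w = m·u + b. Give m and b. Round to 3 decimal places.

The normal equations are: 150·m + 22·b = 274;  22·m + 5·b = 39.
(Σu·u = 150, Σu = 22, Σ1 = 5, Σu·w = 274, Σw = 39.)
Δ = 150·5 − 22² = 266.
m = (274·5 − 22·39)/266 = 256/133; b = (150·39 − 22·274)/266 = -89/133.

m = 1.925, b = -0.669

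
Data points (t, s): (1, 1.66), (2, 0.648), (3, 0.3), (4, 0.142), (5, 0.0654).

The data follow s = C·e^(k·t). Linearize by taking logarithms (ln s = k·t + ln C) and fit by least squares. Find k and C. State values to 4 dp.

k = -0.7986, C = 3.4343

Taking logs, ln s = k·t + ln C, so regress ln s on t.
AᵀA = [[55.0000, 15.0000]; [15.0000, 5]], rhs = [-25.4167, -5.8102]ᵀ  (here Σt = 15.0000, Σ(t)² = 55.0000, Σln s = -5.8102, Σt·ln s = -25.4167).
Δ = 55.0000·5 − (15.0000)² = 50.0000; k = (-25.4167·5 − 15.0000·-5.8102)/50.0000 = -0.79862, ln C = (55.0000·-5.8102 − 15.0000·-25.4167)/50.0000 = 1.23381, so C = exp(1.23381) = 3.43430.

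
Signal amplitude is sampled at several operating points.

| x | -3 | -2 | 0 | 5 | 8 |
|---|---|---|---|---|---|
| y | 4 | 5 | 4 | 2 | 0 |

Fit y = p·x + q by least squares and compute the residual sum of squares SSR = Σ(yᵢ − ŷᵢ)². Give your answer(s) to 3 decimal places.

AᵀA·[p, q]ᵀ = Aᵀy reads: 102·p + 8·q = -12;  8·p + 5·q = 15.
Eliminating q: 5·(row 1) − 8·(row 2) gives 446·p = 5·(-12) − 8·15 = -180, so p = -90/223.
Then q = (15 − 8·(-90/223))/5 = 813/223.
Residuals: -191/223, 122/223, 79/223, 83/223, -93/223; SSR = 328/223.

SSR = 1.471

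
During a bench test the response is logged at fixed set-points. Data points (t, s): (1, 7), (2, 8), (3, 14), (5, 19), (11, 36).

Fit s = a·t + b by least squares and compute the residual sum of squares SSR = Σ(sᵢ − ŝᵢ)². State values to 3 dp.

SSR = 5.038

With design matrix X, XᵀX = [[160, 22]; [22, 5]] and Xᵀs = [556, 84]ᵀ.
det = 160·5 − 22² = 316.
a = (556·5 − 22·84)/316 = 233/79; b = (160·84 − 22·556)/316 = 302/79.
Residuals: 18/79, -136/79, 105/79, 34/79, -21/79; SSR = 398/79.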